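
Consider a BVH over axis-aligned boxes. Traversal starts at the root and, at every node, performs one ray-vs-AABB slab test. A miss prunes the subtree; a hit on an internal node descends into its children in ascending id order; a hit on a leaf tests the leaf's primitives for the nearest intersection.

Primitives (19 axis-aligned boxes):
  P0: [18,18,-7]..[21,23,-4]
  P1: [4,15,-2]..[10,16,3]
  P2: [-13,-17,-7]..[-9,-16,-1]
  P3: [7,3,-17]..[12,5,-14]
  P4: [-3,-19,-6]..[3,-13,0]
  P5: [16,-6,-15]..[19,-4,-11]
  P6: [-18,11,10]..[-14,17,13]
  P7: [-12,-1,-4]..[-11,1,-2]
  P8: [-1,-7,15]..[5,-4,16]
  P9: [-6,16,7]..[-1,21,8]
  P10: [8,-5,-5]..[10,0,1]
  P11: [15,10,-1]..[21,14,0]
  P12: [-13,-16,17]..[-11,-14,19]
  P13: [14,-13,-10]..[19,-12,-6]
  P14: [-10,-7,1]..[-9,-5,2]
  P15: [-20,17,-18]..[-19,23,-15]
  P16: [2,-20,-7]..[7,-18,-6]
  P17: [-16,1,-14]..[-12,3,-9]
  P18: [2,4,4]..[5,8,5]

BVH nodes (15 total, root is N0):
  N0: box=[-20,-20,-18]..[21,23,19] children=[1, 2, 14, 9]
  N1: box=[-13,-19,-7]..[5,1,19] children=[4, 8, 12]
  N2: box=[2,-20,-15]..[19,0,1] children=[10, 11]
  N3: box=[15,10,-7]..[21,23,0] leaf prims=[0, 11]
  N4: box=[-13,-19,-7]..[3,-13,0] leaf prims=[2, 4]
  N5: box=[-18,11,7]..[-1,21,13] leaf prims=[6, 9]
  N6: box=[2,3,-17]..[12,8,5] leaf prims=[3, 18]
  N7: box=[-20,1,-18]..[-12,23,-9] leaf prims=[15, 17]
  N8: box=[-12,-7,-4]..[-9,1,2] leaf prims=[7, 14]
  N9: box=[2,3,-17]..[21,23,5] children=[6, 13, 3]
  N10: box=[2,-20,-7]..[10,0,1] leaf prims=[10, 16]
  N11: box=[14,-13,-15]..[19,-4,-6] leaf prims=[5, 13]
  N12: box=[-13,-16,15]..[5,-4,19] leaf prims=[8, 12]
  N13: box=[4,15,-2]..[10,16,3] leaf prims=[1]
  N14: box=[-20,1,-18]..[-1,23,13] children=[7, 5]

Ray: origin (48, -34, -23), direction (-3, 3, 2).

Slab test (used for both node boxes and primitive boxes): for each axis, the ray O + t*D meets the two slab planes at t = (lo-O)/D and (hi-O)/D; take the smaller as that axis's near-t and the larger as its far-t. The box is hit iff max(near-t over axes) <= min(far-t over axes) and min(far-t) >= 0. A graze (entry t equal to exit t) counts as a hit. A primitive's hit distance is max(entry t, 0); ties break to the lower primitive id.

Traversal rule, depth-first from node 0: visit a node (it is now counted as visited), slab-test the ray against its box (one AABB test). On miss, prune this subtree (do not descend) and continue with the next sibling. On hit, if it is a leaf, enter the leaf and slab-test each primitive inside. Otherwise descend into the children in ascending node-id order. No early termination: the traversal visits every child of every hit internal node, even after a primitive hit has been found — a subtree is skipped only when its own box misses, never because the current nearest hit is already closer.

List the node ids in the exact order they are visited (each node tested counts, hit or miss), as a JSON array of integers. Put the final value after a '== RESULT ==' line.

Trace the traversal:
N0 x:[9,68/3] y:[14/3,19] z:[5/2,21] -> hit [9,19], descend [1, 2, 9, 14]
  N1 x:[43/3,61/3] y:[5,35/3] z:[8,21] -> miss, prune
  N2 x:[29/3,46/3] y:[14/3,34/3] z:[4,12] -> hit [29/3,34/3], descend [10, 11]
    N10 x:[38/3,46/3] y:[14/3,34/3] z:[8,12] -> miss, prune
    N11 x:[29/3,34/3] y:[7,10] z:[4,17/2] -> miss, prune
  N9 x:[9,46/3] y:[37/3,19] z:[3,14] -> hit [37/3,14], descend [3, 6, 13]
    N3 x:[9,11] y:[44/3,19] z:[8,23/2] -> miss, prune
    N6 x:[12,46/3] y:[37/3,14] z:[3,14] -> hit [37/3,14] leaf, test {P3(miss), P18(miss)}
    N13 x:[38/3,44/3] y:[49/3,50/3] z:[21/2,13] -> miss, prune
  N14 x:[49/3,68/3] y:[35/3,19] z:[5/2,18] -> hit [49/3,18], descend [5, 7]
    N5 x:[49/3,22] y:[15,55/3] z:[15,18] -> hit [49/3,18] leaf, test {P6(miss), P9(miss)}
    N7 x:[20,68/3] y:[35/3,19] z:[5/2,7] -> miss, prune

Visited [0, 1, 2, 10, 11, 9, 3, 6, 13, 14, 5, 7]. Tests: 12 box, 2 leaf. Nearest: miss.

== RESULT ==
[0, 1, 2, 10, 11, 9, 3, 6, 13, 14, 5, 7]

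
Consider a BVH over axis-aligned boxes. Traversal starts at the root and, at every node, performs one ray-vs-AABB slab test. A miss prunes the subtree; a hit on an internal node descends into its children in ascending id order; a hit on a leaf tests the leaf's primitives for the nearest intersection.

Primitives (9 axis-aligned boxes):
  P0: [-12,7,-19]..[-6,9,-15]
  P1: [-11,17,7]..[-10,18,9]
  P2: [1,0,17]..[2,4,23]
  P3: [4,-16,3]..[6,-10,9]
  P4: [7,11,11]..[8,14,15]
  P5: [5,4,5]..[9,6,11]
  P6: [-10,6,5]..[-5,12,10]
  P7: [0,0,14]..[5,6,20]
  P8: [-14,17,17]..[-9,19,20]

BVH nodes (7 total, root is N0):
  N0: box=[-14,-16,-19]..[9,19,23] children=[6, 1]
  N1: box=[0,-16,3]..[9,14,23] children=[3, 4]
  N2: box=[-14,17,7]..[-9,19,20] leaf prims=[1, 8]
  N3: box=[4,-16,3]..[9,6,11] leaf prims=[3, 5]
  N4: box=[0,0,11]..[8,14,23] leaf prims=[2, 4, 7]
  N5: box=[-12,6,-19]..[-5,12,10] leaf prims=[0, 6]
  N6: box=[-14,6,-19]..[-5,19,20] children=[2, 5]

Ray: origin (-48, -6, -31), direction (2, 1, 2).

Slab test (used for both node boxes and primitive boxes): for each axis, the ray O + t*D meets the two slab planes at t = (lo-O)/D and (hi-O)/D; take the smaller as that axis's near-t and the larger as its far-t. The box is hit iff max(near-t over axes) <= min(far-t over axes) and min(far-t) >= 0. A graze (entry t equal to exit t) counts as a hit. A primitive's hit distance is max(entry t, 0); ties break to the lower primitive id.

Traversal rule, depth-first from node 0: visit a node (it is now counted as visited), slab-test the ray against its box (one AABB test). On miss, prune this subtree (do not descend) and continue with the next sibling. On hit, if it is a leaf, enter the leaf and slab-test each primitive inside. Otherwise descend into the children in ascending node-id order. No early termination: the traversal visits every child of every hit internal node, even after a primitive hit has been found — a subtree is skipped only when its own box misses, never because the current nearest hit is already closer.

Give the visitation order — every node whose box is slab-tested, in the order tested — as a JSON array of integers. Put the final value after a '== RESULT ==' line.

Walk:
N0 x:[17,57/2] y:[-10,25] z:[6,27] -> hit [17,25], descend [1, 6]
  N1 x:[24,57/2] y:[-10,20] z:[17,27] -> miss, prune
  N6 x:[17,43/2] y:[12,25] z:[6,51/2] -> hit [17,43/2], descend [2, 5]
    N2 x:[17,39/2] y:[23,25] z:[19,51/2] -> miss, prune
    N5 x:[18,43/2] y:[12,18] z:[6,41/2] -> hit [18,18] leaf, test {P0(miss), P6(miss)}

Summary -> nodes [0, 1, 6, 2, 5]; box-tests=5; leaf-entries=1; first=miss

== RESULT ==
[0, 1, 6, 2, 5]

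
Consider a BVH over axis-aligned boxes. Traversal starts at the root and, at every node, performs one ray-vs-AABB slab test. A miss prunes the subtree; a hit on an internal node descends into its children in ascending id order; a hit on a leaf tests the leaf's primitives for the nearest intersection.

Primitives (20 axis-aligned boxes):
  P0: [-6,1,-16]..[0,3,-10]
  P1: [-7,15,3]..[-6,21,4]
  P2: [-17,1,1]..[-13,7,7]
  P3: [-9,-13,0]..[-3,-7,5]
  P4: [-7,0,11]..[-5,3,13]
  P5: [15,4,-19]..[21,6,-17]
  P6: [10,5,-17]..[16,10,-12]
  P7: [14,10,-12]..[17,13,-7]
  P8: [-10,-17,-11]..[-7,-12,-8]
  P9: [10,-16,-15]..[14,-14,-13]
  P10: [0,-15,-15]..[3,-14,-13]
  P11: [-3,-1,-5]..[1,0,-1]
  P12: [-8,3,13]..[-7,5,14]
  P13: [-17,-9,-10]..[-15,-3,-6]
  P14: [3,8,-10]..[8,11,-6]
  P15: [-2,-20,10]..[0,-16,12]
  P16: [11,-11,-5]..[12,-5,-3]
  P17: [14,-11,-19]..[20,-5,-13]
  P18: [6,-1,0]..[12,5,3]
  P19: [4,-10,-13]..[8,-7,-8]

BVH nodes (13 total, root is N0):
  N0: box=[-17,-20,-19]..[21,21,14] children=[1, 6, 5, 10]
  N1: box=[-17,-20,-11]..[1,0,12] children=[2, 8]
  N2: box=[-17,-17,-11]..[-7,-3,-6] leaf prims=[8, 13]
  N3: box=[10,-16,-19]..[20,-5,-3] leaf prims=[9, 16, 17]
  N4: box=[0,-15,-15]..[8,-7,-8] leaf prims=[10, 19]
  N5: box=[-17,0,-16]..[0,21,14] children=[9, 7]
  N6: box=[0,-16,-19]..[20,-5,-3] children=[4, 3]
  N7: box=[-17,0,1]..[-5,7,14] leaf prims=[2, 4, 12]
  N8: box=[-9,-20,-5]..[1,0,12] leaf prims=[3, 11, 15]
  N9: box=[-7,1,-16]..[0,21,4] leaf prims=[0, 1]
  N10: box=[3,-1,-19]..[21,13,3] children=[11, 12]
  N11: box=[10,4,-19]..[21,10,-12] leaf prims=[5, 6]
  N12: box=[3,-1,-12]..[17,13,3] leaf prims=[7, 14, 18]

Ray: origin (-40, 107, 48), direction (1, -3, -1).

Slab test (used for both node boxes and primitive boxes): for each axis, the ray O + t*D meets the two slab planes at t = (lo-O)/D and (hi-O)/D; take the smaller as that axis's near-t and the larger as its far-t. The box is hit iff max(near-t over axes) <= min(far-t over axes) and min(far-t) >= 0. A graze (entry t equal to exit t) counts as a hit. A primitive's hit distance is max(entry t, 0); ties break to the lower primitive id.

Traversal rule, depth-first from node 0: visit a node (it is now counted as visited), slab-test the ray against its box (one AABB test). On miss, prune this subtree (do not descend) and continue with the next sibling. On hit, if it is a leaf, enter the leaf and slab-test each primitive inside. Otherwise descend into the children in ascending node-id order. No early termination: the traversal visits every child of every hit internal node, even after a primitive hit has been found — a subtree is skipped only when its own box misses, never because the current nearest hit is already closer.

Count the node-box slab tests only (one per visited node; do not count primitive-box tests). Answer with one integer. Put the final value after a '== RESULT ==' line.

Walk:
N0 x:[23,61] y:[86/3,127/3] z:[34,67] -> hit [34,127/3], descend [1, 5, 6, 10]
  N1 x:[23,41] y:[107/3,127/3] z:[36,59] -> hit [36,41], descend [2, 8]
    N2 x:[23,33] y:[110/3,124/3] z:[54,59] -> miss, prune
    N8 x:[31,41] y:[107/3,127/3] z:[36,53] -> hit [36,41] leaf, test {P3(miss), P11(miss), P15(miss)}
  N5 x:[23,40] y:[86/3,107/3] z:[34,64] -> hit [34,107/3], descend [7, 9]
    N7 x:[23,35] y:[100/3,107/3] z:[34,47] -> hit [34,35] leaf, test {P2(miss), P4@t=35, P12(miss)}
    N9 x:[33,40] y:[86/3,106/3] z:[44,64] -> miss, prune
  N6 x:[40,60] y:[112/3,41] z:[51,67] -> miss, prune
  N10 x:[43,61] y:[94/3,36] z:[45,67] -> miss, prune

Summary -> nodes [0, 1, 2, 8, 5, 7, 9, 6, 10]; box-tests=9; leaf-entries=2; first=P4

== RESULT ==
9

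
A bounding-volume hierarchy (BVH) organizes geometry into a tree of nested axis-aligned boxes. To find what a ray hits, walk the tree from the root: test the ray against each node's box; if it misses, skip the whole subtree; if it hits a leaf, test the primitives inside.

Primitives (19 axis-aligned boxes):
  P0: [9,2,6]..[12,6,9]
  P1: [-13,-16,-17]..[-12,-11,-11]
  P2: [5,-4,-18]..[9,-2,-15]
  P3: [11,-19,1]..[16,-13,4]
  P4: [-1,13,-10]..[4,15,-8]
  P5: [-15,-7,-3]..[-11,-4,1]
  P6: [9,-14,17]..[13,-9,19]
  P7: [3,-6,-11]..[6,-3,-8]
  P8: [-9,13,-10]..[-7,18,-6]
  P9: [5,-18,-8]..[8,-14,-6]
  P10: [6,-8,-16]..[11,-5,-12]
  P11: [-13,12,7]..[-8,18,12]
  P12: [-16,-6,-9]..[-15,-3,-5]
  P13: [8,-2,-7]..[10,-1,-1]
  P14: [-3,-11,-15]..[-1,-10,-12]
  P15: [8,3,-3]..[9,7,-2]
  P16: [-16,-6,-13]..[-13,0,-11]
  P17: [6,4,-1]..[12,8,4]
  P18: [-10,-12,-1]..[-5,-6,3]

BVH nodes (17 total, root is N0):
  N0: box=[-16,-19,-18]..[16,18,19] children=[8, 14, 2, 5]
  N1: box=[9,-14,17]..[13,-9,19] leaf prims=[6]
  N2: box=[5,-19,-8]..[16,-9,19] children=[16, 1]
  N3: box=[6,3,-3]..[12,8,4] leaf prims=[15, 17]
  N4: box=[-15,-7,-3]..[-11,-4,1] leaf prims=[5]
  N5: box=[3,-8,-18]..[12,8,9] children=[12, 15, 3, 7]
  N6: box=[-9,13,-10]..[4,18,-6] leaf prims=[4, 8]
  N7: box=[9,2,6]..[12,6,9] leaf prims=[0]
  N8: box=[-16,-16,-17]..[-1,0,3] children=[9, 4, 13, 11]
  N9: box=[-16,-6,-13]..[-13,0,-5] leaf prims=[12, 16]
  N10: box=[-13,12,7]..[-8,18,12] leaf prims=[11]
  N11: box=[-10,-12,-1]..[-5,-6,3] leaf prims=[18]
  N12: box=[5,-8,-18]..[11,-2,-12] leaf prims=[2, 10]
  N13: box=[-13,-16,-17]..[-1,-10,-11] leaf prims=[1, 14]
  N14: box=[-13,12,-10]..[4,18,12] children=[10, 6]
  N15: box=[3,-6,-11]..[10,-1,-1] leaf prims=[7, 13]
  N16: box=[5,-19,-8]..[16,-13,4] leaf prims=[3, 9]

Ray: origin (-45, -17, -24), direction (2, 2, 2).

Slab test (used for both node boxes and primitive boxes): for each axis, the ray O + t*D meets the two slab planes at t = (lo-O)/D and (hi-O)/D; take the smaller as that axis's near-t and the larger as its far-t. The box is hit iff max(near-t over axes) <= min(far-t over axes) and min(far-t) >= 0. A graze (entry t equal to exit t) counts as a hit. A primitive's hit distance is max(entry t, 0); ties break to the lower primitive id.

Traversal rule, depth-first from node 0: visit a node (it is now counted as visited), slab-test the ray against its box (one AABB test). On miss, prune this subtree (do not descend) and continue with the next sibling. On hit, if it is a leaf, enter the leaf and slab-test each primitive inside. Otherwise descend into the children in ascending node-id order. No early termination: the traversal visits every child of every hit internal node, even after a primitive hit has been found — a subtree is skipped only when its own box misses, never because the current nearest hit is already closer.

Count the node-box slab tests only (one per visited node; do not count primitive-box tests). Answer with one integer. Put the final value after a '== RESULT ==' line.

Walk:
N0 x:[29/2,61/2] y:[-1,35/2] z:[3,43/2] -> hit [29/2,35/2], descend [2, 5, 8, 14]
  N2 x:[25,61/2] y:[-1,4] z:[8,43/2] -> miss, prune
  N5 x:[24,57/2] y:[9/2,25/2] z:[3,33/2] -> miss, prune
  N8 x:[29/2,22] y:[1/2,17/2] z:[7/2,27/2] -> miss, prune
  N14 x:[16,49/2] y:[29/2,35/2] z:[7,18] -> hit [16,35/2], descend [6, 10]
    N6 x:[18,49/2] y:[15,35/2] z:[7,9] -> miss, prune
    N10 x:[16,37/2] y:[29/2,35/2] z:[31/2,18] -> hit [16,35/2] leaf, test {P11@t=16}

Visited [0, 2, 5, 8, 14, 6, 10]. Tests: 7 box, 1 leaf. Nearest: P11.

== RESULT ==
7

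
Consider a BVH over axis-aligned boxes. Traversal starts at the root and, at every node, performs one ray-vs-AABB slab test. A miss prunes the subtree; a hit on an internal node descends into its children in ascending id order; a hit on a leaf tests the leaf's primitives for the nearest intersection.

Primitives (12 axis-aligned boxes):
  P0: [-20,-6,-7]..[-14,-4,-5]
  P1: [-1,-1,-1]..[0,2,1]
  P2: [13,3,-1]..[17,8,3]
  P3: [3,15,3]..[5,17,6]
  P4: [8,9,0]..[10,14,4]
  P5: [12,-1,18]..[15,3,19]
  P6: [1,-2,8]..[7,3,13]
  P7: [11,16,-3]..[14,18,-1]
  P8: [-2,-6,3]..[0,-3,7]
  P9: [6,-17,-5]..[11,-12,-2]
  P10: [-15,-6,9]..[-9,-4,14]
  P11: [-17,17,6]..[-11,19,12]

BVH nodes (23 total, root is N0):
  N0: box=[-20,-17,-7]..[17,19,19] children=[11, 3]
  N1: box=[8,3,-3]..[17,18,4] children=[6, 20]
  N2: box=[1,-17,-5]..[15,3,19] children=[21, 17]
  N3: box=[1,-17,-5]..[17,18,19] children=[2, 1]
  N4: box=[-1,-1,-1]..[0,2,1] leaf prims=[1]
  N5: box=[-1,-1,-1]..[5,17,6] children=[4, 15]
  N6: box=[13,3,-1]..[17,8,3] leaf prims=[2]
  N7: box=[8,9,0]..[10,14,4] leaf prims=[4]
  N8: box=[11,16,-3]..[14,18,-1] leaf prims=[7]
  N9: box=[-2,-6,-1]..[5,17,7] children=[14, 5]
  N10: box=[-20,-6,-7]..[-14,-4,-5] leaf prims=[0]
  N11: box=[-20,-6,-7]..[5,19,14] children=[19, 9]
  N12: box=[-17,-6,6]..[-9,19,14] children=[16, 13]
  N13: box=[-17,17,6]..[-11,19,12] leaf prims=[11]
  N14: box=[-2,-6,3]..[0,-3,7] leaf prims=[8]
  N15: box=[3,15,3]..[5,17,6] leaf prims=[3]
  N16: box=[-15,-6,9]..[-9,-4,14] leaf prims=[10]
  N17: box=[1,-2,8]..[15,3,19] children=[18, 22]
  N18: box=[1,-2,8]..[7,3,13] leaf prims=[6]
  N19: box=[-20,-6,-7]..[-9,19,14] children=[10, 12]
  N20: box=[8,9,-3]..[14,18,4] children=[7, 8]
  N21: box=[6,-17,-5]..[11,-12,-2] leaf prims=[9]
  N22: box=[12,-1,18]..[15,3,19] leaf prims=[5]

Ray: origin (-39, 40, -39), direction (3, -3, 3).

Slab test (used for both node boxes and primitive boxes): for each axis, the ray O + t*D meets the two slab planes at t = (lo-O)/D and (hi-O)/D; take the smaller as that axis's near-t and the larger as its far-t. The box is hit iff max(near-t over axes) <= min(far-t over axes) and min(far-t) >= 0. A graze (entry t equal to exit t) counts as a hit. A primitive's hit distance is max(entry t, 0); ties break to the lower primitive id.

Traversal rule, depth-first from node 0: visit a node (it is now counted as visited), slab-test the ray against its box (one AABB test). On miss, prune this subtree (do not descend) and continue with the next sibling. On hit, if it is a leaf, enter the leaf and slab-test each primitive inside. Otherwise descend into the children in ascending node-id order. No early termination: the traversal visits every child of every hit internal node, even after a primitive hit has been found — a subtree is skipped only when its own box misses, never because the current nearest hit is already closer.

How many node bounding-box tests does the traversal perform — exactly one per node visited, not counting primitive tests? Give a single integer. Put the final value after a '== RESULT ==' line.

Walk:
N0 x:[19/3,56/3] y:[7,19] z:[32/3,58/3] -> hit [32/3,56/3], descend [3, 11]
  N3 x:[40/3,56/3] y:[22/3,19] z:[34/3,58/3] -> hit [40/3,56/3], descend [1, 2]
    N1 x:[47/3,56/3] y:[22/3,37/3] z:[12,43/3] -> miss, prune
    N2 x:[40/3,18] y:[37/3,19] z:[34/3,58/3] -> hit [40/3,18], descend [17, 21]
      N17 x:[40/3,18] y:[37/3,14] z:[47/3,58/3] -> miss, prune
      N21 x:[15,50/3] y:[52/3,19] z:[34/3,37/3] -> miss, prune
  N11 x:[19/3,44/3] y:[7,46/3] z:[32/3,53/3] -> hit [32/3,44/3], descend [9, 19]
    N9 x:[37/3,44/3] y:[23/3,46/3] z:[38/3,46/3] -> hit [38/3,44/3], descend [5, 14]
      N5 x:[38/3,44/3] y:[23/3,41/3] z:[38/3,15] -> hit [38/3,41/3], descend [4, 15]
        N4 x:[38/3,13] y:[38/3,41/3] z:[38/3,40/3] -> hit [38/3,13] leaf, test {P1@t=38/3}
        N15 x:[14,44/3] y:[23/3,25/3] z:[14,15] -> miss, prune
      N14 x:[37/3,13] y:[43/3,46/3] z:[14,46/3] -> miss, prune
    N19 x:[19/3,10] y:[7,46/3] z:[32/3,53/3] -> miss, prune

order=[0, 3, 1, 2, 17, 21, 11, 9, 5, 4, 15, 14, 19]  |boxes|=13  |leaves|=1  hit=P1

== RESULT ==
13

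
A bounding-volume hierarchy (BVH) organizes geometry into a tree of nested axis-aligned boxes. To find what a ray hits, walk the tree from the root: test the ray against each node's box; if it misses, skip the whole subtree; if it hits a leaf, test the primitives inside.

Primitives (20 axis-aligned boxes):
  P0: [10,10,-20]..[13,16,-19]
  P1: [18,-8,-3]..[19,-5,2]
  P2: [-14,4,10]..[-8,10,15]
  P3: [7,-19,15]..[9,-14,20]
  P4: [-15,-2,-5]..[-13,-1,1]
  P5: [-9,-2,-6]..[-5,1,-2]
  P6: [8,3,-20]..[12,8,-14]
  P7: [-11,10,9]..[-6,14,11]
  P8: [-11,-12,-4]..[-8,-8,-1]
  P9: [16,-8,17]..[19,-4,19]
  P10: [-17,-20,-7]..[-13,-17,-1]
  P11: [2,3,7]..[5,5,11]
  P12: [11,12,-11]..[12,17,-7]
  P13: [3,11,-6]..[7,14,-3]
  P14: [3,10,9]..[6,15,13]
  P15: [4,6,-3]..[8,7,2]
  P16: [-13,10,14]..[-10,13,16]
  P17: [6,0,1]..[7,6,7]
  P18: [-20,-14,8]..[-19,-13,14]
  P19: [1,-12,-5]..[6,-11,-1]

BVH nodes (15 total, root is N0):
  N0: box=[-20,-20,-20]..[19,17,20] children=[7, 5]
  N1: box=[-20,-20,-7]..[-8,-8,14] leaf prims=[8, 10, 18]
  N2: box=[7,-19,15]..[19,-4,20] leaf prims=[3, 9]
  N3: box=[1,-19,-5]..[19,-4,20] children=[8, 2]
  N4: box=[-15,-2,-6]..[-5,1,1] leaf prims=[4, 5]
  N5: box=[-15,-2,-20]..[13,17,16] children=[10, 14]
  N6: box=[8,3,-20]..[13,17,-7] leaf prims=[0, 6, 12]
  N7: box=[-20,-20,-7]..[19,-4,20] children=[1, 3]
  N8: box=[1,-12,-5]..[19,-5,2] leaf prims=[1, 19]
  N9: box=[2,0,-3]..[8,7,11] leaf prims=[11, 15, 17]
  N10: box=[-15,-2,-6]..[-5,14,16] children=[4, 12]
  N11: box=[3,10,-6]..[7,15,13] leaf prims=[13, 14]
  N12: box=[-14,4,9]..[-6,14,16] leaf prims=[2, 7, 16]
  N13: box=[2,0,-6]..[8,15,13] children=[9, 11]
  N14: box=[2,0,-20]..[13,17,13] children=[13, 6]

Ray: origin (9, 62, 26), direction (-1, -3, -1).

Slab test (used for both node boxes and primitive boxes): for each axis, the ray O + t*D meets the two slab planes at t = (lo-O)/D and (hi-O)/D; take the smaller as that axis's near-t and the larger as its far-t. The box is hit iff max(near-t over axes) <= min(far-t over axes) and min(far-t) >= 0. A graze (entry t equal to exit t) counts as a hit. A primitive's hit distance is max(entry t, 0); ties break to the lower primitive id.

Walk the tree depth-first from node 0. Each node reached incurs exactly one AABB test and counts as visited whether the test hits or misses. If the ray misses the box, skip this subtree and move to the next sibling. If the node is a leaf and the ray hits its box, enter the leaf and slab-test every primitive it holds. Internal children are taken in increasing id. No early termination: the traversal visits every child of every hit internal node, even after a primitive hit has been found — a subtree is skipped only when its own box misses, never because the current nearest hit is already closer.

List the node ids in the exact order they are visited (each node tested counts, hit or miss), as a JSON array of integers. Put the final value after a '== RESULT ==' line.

Trace the traversal:
N0 x:[-10,29] y:[15,82/3] z:[6,46] -> hit [15,82/3], descend [5, 7]
  N5 x:[-4,24] y:[15,64/3] z:[10,46] -> hit [15,64/3], descend [10, 14]
    N10 x:[14,24] y:[16,64/3] z:[10,32] -> hit [16,64/3], descend [4, 12]
      N4 x:[14,24] y:[61/3,64/3] z:[25,32] -> miss, prune
      N12 x:[15,23] y:[16,58/3] z:[10,17] -> hit [16,17] leaf, test {P2(miss), P7@t=16, P16(miss)}
    N14 x:[-4,7] y:[15,62/3] z:[13,46] -> miss, prune
  N7 x:[-10,29] y:[22,82/3] z:[6,33] -> hit [22,82/3], descend [1, 3]
    N1 x:[17,29] y:[70/3,82/3] z:[12,33] -> hit [70/3,82/3] leaf, test {P8(miss), P10(miss), P18(miss)}
    N3 x:[-10,8] y:[22,27] z:[6,31] -> miss, prune

order=[0, 5, 10, 4, 12, 14, 7, 1, 3]  |boxes|=9  |leaves|=2  hit=P7

== RESULT ==
[0, 5, 10, 4, 12, 14, 7, 1, 3]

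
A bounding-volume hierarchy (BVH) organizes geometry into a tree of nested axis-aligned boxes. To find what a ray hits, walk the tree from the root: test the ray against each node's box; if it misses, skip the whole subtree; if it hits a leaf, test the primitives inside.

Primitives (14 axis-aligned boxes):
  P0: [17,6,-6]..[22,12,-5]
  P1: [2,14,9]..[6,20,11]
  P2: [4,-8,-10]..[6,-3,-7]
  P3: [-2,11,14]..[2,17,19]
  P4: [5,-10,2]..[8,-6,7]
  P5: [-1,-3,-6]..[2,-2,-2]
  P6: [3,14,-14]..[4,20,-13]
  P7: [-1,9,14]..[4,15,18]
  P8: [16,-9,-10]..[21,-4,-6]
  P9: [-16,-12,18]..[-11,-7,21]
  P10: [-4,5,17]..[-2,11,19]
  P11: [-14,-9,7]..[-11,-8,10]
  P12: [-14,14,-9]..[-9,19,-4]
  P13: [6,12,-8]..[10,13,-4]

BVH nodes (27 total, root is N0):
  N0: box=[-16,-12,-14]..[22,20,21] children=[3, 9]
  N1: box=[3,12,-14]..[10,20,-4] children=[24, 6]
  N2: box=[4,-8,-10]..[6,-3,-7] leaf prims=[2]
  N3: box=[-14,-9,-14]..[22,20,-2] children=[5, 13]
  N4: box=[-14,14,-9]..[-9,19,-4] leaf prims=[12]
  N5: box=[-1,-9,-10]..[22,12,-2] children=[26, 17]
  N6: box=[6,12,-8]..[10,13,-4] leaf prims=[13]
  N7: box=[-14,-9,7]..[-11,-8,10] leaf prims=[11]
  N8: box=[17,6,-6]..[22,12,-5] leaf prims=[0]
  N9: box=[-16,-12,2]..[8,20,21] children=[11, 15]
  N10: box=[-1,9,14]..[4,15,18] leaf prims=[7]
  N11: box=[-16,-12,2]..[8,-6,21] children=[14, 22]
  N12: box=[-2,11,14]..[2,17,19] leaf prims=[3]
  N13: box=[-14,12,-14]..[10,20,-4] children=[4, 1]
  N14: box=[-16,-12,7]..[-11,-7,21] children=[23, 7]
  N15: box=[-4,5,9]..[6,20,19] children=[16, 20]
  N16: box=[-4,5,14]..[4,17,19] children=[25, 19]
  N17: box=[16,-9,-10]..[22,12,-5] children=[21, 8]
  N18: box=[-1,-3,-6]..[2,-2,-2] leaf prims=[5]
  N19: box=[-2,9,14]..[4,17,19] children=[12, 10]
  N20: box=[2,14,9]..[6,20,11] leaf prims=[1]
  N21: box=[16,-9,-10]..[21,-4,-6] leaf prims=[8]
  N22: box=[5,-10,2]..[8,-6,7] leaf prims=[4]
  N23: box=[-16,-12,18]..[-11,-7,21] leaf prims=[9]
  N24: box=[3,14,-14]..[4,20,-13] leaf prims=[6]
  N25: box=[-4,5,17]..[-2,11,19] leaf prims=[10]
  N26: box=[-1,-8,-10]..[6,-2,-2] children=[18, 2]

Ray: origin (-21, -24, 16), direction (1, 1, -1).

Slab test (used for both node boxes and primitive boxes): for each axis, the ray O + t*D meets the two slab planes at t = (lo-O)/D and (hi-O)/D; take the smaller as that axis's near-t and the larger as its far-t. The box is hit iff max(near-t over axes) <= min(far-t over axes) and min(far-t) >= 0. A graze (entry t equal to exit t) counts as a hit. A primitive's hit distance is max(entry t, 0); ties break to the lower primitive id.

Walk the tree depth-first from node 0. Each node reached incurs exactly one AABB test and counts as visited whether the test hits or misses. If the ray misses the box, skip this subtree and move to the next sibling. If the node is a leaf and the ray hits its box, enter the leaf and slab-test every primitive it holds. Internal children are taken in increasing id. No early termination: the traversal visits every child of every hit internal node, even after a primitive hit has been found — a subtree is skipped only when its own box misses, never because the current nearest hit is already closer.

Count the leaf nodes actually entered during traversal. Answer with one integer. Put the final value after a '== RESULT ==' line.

Traverse from the root:
N0 x:[5,43] y:[12,44] z:[-5,30] -> hit [12,30], descend [3, 9]
  N3 x:[7,43] y:[15,44] z:[18,30] -> hit [18,30], descend [5, 13]
    N5 x:[20,43] y:[15,36] z:[18,26] -> hit [20,26], descend [17, 26]
      N17 x:[37,43] y:[15,36] z:[21,26] -> miss, prune
      N26 x:[20,27] y:[16,22] z:[18,26] -> hit [20,22], descend [2, 18]
        N2 x:[25,27] y:[16,21] z:[23,26] -> miss, prune
        N18 x:[20,23] y:[21,22] z:[18,22] -> hit [21,22] leaf, test {P5@t=21}
    N13 x:[7,31] y:[36,44] z:[20,30] -> miss, prune
  N9 x:[5,29] y:[12,44] z:[-5,14] -> hit [12,14], descend [11, 15]
    N11 x:[5,29] y:[12,18] z:[-5,14] -> hit [12,14], descend [14, 22]
      N14 x:[5,10] y:[12,17] z:[-5,9] -> miss, prune
      N22 x:[26,29] y:[14,18] z:[9,14] -> miss, prune
    N15 x:[17,27] y:[29,44] z:[-3,7] -> miss, prune

13 AABB tests over nodes [0, 3, 5, 17, 26, 2, 18, 13, 9, 11, 14, 22, 15]; 1 leaf entered; closest P5.

== RESULT ==
1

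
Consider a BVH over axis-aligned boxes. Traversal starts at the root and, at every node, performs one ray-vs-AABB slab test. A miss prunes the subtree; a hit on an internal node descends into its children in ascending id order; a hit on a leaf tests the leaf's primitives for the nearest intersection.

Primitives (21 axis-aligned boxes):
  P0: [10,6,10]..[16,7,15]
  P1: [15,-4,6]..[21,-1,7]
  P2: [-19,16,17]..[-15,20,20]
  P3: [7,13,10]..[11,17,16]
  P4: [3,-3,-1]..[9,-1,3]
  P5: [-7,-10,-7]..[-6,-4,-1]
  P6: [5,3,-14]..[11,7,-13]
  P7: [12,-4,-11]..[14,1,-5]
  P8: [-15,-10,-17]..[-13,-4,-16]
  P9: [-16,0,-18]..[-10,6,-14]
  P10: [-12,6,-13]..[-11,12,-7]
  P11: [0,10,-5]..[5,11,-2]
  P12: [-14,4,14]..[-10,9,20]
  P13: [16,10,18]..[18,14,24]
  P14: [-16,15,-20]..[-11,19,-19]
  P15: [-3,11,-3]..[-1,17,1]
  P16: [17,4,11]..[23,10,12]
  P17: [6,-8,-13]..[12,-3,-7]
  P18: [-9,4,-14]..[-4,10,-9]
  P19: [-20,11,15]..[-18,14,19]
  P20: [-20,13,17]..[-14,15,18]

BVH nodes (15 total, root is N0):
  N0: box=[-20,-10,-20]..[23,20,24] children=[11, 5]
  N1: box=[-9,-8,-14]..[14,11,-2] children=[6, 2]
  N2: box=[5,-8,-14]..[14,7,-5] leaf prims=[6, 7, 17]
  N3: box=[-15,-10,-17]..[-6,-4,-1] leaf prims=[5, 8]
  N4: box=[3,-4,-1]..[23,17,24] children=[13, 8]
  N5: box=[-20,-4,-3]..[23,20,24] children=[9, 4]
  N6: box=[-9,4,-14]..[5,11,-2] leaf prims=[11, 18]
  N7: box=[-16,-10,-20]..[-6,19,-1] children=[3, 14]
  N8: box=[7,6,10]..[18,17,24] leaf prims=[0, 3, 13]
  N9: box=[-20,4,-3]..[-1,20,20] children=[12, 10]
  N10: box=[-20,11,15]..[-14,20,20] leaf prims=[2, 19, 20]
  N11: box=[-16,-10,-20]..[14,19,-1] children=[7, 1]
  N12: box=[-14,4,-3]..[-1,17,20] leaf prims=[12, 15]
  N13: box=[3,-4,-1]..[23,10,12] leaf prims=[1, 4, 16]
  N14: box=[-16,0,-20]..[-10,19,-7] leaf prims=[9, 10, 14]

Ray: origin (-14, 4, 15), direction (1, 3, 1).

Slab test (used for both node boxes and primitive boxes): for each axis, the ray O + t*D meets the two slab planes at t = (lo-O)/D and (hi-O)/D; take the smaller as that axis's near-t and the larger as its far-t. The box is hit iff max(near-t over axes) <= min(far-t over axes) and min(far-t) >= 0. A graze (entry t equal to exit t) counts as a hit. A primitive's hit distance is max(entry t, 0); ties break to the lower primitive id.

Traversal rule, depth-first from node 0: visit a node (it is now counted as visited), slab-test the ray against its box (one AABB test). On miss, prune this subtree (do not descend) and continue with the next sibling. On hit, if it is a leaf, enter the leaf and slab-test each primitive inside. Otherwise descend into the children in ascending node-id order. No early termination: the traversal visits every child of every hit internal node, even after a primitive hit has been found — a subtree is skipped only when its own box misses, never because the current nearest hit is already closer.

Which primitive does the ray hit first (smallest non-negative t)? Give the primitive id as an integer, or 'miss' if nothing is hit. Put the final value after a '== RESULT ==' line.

Walk:
N0 x:[-6,37] y:[-14/3,16/3] z:[-35,9] -> hit [-14/3,16/3], descend [5, 11]
  N5 x:[-6,37] y:[-8/3,16/3] z:[-18,9] -> hit [-8/3,16/3], descend [4, 9]
    N4 x:[17,37] y:[-8/3,13/3] z:[-16,9] -> miss, prune
    N9 x:[-6,13] y:[0,16/3] z:[-18,5] -> hit [0,5], descend [10, 12]
      N10 x:[-6,0] y:[7/3,16/3] z:[0,5] -> miss, prune
      N12 x:[0,13] y:[0,13/3] z:[-18,5] -> hit [0,13/3] leaf, test {P12@t=0, P15(miss)}
  N11 x:[-2,28] y:[-14/3,5] z:[-35,-16] -> miss, prune

Summary -> nodes [0, 5, 4, 9, 10, 12, 11]; box-tests=7; leaf-entries=1; first=P12

== RESULT ==
12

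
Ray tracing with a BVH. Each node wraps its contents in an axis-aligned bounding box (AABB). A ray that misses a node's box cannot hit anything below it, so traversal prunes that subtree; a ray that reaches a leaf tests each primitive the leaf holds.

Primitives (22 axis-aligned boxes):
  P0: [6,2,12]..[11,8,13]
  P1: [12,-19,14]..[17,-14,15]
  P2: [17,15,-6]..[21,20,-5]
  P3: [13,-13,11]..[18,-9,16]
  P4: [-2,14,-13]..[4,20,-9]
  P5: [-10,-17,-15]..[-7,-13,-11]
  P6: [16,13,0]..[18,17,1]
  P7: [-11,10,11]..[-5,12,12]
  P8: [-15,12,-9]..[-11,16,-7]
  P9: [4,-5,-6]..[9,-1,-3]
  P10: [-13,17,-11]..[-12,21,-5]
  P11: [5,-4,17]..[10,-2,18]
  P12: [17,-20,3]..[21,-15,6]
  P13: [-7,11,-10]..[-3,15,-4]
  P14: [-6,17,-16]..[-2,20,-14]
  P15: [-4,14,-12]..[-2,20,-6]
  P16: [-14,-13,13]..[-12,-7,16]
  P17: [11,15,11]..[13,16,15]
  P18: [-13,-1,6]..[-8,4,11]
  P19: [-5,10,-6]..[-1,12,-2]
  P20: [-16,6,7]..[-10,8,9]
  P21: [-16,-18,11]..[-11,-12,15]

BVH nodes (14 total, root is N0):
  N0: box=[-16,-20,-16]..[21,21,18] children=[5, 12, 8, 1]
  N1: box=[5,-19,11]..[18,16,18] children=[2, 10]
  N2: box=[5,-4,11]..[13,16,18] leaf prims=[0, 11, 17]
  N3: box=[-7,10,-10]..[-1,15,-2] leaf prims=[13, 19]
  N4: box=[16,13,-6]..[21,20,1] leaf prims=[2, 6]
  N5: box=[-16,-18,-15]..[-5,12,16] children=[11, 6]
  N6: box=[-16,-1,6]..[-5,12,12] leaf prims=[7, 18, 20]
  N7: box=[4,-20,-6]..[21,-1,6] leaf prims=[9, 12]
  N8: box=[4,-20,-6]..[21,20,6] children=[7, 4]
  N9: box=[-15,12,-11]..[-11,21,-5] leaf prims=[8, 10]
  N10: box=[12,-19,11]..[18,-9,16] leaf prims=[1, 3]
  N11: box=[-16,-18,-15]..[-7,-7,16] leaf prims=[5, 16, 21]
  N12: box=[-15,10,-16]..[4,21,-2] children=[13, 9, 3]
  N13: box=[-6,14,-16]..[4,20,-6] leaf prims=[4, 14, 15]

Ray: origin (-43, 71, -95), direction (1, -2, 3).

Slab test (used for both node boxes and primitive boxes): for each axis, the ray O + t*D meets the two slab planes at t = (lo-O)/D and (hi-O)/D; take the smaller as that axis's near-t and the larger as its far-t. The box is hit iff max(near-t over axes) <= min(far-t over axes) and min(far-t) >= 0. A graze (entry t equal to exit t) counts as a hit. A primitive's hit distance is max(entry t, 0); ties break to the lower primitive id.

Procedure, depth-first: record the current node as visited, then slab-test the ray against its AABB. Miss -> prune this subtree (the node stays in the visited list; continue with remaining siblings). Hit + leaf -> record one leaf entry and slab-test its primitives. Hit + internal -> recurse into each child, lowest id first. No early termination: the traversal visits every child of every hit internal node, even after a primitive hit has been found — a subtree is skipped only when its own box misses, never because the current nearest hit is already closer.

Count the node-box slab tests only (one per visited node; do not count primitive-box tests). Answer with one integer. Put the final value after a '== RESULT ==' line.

Traverse from the root:
N0 x:[27,64] y:[25,91/2] z:[79/3,113/3] -> hit [27,113/3], descend [1, 5, 8, 12]
  N1 x:[48,61] y:[55/2,45] z:[106/3,113/3] -> miss, prune
  N5 x:[27,38] y:[59/2,89/2] z:[80/3,37] -> hit [59/2,37], descend [6, 11]
    N6 x:[27,38] y:[59/2,36] z:[101/3,107/3] -> hit [101/3,107/3] leaf, test {P7(miss), P18@t=101/3, P20(miss)}
    N11 x:[27,36] y:[39,89/2] z:[80/3,37] -> miss, prune
  N8 x:[47,64] y:[51/2,91/2] z:[89/3,101/3] -> miss, prune
  N12 x:[28,47] y:[25,61/2] z:[79/3,31] -> hit [28,61/2], descend [3, 9, 13]
    N3 x:[36,42] y:[28,61/2] z:[85/3,31] -> miss, prune
    N9 x:[28,32] y:[25,59/2] z:[28,30] -> hit [28,59/2] leaf, test {P8@t=86/3, P10(miss)}
    N13 x:[37,47] y:[51/2,57/2] z:[79/3,89/3] -> miss, prune

10 AABB tests over nodes [0, 1, 5, 6, 11, 8, 12, 3, 9, 13]; 2 leaves entered; closest P8.

== RESULT ==
10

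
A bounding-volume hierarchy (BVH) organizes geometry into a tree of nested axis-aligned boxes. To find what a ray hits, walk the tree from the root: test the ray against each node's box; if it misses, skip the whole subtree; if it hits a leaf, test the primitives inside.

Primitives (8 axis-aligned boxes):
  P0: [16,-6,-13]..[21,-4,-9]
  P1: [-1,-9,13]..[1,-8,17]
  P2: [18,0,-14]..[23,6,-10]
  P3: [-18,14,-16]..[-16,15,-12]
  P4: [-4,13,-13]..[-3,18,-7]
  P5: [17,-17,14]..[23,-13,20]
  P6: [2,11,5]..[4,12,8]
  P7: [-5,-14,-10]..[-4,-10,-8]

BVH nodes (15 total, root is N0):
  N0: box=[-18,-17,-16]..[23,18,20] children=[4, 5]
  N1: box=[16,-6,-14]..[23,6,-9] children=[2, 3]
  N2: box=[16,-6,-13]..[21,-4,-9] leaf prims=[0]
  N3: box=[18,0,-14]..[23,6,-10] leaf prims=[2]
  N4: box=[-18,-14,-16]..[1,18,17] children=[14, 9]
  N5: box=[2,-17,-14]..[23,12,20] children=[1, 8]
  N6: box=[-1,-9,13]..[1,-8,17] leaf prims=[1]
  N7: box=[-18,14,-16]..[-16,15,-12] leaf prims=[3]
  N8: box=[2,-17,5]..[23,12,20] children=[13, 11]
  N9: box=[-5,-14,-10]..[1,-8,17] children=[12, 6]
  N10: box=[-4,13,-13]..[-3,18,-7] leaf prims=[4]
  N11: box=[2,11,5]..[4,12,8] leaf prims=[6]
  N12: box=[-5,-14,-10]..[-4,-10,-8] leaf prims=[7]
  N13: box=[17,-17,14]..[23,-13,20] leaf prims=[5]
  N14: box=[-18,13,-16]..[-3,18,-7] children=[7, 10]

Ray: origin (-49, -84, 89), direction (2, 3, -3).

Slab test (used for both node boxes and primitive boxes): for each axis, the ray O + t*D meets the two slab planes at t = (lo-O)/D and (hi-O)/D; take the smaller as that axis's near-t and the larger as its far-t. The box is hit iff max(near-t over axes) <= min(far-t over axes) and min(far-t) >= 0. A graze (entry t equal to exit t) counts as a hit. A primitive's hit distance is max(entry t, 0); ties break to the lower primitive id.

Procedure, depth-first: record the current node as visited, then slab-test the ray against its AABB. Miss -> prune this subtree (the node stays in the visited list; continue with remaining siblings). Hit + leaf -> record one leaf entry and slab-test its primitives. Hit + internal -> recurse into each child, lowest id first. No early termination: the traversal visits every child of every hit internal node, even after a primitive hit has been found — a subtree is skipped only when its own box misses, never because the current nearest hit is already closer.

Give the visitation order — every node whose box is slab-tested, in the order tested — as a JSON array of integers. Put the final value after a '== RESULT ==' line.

Traverse from the root:
N0 x:[31/2,36] y:[67/3,34] z:[23,35] -> hit [23,34], descend [4, 5]
  N4 x:[31/2,25] y:[70/3,34] z:[24,35] -> hit [24,25], descend [9, 14]
    N9 x:[22,25] y:[70/3,76/3] z:[24,33] -> hit [24,25], descend [6, 12]
      N6 x:[24,25] y:[25,76/3] z:[24,76/3] -> hit [25,25] leaf, test {P1@t=25}
      N12 x:[22,45/2] y:[70/3,74/3] z:[97/3,33] -> miss, prune
    N14 x:[31/2,23] y:[97/3,34] z:[32,35] -> miss, prune
  N5 x:[51/2,36] y:[67/3,32] z:[23,103/3] -> hit [51/2,32], descend [1, 8]
    N1 x:[65/2,36] y:[26,30] z:[98/3,103/3] -> miss, prune
    N8 x:[51/2,36] y:[67/3,32] z:[23,28] -> hit [51/2,28], descend [11, 13]
      N11 x:[51/2,53/2] y:[95/3,32] z:[27,28] -> miss, prune
      N13 x:[33,36] y:[67/3,71/3] z:[23,25] -> miss, prune

order=[0, 4, 9, 6, 12, 14, 5, 1, 8, 11, 13]  |boxes|=11  |leaves|=1  hit=P1

== RESULT ==
[0, 4, 9, 6, 12, 14, 5, 1, 8, 11, 13]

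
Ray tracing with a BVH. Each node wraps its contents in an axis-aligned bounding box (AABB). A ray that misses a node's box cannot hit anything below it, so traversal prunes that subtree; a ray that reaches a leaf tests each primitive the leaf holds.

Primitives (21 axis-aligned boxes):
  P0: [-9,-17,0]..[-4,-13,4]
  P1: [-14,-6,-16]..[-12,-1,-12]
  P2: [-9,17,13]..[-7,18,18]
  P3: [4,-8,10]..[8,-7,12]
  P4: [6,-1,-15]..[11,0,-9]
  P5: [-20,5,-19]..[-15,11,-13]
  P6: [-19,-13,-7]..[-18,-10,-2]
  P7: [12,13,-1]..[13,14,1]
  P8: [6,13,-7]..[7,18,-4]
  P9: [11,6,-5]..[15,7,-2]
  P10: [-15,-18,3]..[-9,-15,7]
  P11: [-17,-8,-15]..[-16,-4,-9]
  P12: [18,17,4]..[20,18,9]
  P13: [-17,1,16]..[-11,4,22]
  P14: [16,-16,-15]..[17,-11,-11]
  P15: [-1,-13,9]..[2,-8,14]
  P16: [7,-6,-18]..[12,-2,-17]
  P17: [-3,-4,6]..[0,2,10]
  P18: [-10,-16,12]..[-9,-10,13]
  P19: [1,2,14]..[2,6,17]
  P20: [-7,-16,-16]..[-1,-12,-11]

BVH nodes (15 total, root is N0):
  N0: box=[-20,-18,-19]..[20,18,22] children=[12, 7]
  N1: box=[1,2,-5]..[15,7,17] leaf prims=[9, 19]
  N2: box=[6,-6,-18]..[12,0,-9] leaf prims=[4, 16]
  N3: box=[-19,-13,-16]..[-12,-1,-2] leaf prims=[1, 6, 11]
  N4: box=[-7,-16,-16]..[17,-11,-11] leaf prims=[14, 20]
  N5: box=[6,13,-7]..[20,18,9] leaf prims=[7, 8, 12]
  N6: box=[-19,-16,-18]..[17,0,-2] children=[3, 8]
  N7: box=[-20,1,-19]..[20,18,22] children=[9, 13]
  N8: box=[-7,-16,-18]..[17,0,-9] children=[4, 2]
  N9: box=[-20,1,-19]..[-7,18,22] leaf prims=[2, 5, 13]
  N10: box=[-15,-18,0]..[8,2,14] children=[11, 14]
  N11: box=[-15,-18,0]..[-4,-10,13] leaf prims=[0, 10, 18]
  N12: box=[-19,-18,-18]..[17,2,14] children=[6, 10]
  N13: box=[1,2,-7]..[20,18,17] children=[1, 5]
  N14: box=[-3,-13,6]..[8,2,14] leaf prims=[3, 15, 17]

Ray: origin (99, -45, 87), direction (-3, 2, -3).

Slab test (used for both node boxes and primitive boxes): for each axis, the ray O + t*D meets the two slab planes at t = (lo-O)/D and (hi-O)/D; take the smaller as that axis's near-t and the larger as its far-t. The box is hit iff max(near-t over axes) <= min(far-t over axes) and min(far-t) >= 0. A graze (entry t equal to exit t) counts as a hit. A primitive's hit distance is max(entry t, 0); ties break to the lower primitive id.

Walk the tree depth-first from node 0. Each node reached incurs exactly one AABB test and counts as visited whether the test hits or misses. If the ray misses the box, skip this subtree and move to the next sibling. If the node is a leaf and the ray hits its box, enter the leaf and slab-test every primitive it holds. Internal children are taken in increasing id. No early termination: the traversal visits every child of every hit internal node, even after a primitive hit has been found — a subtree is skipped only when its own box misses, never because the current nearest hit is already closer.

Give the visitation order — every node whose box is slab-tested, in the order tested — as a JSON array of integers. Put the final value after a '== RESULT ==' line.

Walk:
N0 x:[79/3,119/3] y:[27/2,63/2] z:[65/3,106/3] -> hit [79/3,63/2], descend [7, 12]
  N7 x:[79/3,119/3] y:[23,63/2] z:[65/3,106/3] -> hit [79/3,63/2], descend [9, 13]
    N9 x:[106/3,119/3] y:[23,63/2] z:[65/3,106/3] -> miss, prune
    N13 x:[79/3,98/3] y:[47/2,63/2] z:[70/3,94/3] -> hit [79/3,94/3], descend [1, 5]
      N1 x:[28,98/3] y:[47/2,26] z:[70/3,92/3] -> miss, prune
      N5 x:[79/3,31] y:[29,63/2] z:[26,94/3] -> hit [29,31] leaf, test {P7@t=29, P8@t=92/3, P12(miss)}
  N12 x:[82/3,118/3] y:[27/2,47/2] z:[73/3,35] -> miss, prune

7 AABB tests over nodes [0, 7, 9, 13, 1, 5, 12]; 1 leaf entered; closest P7.

== RESULT ==
[0, 7, 9, 13, 1, 5, 12]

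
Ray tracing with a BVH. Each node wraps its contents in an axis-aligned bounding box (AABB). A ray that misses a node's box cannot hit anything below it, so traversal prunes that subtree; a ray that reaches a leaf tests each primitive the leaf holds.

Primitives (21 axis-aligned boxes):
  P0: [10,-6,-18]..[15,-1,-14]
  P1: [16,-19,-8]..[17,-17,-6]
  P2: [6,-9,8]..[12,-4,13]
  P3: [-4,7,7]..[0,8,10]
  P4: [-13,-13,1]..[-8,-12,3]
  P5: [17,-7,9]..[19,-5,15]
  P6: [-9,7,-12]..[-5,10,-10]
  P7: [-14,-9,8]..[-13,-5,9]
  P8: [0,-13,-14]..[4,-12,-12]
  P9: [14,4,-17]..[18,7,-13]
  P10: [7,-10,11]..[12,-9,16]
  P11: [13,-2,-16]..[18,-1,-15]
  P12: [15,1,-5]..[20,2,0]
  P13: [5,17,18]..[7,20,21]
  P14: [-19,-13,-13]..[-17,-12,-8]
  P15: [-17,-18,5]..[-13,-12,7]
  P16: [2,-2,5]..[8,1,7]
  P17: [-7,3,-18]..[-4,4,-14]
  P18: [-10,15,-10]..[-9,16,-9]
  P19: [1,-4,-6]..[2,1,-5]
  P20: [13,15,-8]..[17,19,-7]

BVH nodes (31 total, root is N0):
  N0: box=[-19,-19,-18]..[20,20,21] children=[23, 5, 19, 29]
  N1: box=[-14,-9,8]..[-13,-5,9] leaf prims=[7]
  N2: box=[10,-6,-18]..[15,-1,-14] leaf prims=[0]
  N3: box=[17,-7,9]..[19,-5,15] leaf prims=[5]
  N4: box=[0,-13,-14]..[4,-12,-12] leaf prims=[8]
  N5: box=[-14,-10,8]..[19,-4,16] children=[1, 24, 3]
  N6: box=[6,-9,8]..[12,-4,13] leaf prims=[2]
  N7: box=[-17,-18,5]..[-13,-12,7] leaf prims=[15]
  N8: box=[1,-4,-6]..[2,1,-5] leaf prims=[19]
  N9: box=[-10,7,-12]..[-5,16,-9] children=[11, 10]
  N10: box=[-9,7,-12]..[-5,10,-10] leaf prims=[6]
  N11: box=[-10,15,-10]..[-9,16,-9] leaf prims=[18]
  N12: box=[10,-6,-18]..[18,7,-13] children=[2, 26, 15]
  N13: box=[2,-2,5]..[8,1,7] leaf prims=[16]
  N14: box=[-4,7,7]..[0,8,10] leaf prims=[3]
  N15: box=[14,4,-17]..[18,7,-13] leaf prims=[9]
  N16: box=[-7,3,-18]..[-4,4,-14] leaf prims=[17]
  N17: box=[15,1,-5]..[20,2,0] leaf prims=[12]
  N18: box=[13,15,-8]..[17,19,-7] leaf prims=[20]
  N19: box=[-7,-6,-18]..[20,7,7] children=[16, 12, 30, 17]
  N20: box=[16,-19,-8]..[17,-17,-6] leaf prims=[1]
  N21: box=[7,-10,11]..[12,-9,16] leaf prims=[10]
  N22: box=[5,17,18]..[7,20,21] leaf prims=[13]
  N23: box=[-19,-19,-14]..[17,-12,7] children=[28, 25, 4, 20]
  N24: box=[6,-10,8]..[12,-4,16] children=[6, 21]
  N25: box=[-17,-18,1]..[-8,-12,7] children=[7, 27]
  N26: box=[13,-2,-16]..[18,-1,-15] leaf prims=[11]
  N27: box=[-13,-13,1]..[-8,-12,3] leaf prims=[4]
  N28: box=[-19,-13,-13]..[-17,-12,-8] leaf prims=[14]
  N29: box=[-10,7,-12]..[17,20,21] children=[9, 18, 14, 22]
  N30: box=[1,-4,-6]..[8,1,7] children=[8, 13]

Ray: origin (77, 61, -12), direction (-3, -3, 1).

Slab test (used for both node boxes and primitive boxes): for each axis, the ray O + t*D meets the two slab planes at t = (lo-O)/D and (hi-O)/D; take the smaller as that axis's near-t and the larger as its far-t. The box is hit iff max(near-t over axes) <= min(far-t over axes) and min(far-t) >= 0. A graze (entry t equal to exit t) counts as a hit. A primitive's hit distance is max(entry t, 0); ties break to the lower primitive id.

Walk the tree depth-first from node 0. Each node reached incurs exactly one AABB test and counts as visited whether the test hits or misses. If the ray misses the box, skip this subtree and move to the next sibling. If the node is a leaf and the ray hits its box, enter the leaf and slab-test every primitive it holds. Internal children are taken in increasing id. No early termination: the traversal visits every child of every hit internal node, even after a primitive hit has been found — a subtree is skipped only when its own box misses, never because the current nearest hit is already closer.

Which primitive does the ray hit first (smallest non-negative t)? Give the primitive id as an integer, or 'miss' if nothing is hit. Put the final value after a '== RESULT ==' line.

Walk:
N0 x:[19,32] y:[41/3,80/3] z:[-6,33] -> hit [19,80/3], descend [5, 19, 23, 29]
  N5 x:[58/3,91/3] y:[65/3,71/3] z:[20,28] -> hit [65/3,71/3], descend [1, 3, 24]
    N1 x:[30,91/3] y:[22,70/3] z:[20,21] -> miss, prune
    N3 x:[58/3,20] y:[22,68/3] z:[21,27] -> miss, prune
    N24 x:[65/3,71/3] y:[65/3,71/3] z:[20,28] -> hit [65/3,71/3], descend [6, 21]
      N6 x:[65/3,71/3] y:[65/3,70/3] z:[20,25] -> hit [65/3,70/3] leaf, test {P2@t=65/3}
      N21 x:[65/3,70/3] y:[70/3,71/3] z:[23,28] -> hit [70/3,70/3] leaf, test {P10@t=70/3}
  N19 x:[19,28] y:[18,67/3] z:[-6,19] -> hit [19,19], descend [12, 16, 17, 30]
    N12 x:[59/3,67/3] y:[18,67/3] z:[-6,-1] -> miss, prune
    N16 x:[27,28] y:[19,58/3] z:[-6,-2] -> miss, prune
    N17 x:[19,62/3] y:[59/3,20] z:[7,12] -> miss, prune
    N30 x:[23,76/3] y:[20,65/3] z:[6,19] -> miss, prune
  N23 x:[20,32] y:[73/3,80/3] z:[-2,19] -> miss, prune
  N29 x:[20,29] y:[41/3,18] z:[0,33] -> miss, prune

14 AABB tests over nodes [0, 5, 1, 3, 24, 6, 21, 19, 12, 16, 17, 30, 23, 29]; 2 leaves entered; closest P2.

== RESULT ==
2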